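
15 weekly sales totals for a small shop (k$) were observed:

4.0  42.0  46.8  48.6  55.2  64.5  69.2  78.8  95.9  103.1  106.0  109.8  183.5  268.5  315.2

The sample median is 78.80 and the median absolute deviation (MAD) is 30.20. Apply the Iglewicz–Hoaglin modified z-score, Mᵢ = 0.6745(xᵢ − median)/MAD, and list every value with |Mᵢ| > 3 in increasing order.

|Mᵢ| > 3 ⇔ |xᵢ − 78.80| > 3·30.20/0.6745 = 134.32.
So outliers lie outside [-55.52, 213.12].
268.5: M = 4.24 → outlier.
315.2: M = 5.28 → outlier.

268.5, 315.2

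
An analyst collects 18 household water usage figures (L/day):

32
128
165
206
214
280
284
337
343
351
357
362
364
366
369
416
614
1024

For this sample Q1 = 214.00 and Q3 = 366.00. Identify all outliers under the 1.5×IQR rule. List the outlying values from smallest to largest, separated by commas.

614, 1024

IQR = Q3 − Q1 = 366.00 − 214.00 = 152.00.
Lower fence = Q1 − 1.5·IQR = 214.00 − 228.00 = -14.00.
Upper fence = Q3 + 1.5·IQR = 366.00 + 228.00 = 594.00.
614 > 594.00 → outlier.
1024 > 594.00 → outlier.
All remaining values lie within [-14.00, 594.00].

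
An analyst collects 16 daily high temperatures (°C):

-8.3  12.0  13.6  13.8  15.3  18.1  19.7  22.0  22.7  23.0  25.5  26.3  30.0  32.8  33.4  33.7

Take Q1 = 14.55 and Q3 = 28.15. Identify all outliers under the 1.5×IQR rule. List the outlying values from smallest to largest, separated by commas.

IQR = Q3 − Q1 = 28.15 − 14.55 = 13.60.
Lower fence = Q1 − 1.5·IQR = 14.55 − 20.40 = -5.85.
Upper fence = Q3 + 1.5·IQR = 28.15 + 20.40 = 48.55.
-8.3 < -5.85 → outlier.
All remaining values lie within [-5.85, 48.55].

-8.3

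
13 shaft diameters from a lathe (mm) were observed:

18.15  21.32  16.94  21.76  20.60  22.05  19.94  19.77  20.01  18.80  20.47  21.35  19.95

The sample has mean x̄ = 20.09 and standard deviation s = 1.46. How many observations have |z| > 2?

Cutoffs: x̄ ± 2s = [17.17, 23.01].
Outside the cutoffs: 16.94.

1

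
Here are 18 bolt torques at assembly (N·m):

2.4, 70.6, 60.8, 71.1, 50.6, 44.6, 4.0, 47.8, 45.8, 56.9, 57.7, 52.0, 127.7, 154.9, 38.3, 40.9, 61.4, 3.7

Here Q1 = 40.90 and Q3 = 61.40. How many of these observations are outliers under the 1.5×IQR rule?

5

IQR = 20.50; fences at 40.90 − 30.75 = 10.15 and 61.40 + 30.75 = 92.15.
Outside the cutoffs: 2.4, 3.7, 4.0, 127.7, 154.9.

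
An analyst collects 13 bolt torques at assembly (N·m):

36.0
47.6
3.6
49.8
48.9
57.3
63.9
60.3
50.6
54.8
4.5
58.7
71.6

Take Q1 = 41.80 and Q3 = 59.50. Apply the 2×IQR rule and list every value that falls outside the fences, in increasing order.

IQR = Q3 − Q1 = 59.50 − 41.80 = 17.70.
Lower fence = Q1 − 2·IQR = 41.80 − 35.40 = 6.40.
Upper fence = Q3 + 2·IQR = 59.50 + 35.40 = 94.90.
3.6 < 6.40 → outlier.
4.5 < 6.40 → outlier.
All remaining values lie within [6.40, 94.90].

3.6, 4.5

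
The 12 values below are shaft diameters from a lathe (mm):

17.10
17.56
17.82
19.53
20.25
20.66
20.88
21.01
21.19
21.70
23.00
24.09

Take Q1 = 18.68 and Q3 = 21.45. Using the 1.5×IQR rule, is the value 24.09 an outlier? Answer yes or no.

IQR = Q3 − Q1 = 21.45 − 18.68 = 2.77.
Lower fence = Q1 − 1.5·IQR = 18.68 − 4.155 = 14.525.
Upper fence = Q3 + 1.5·IQR = 21.45 + 4.155 = 25.605.
24.09 lies within [14.525, 25.605].

no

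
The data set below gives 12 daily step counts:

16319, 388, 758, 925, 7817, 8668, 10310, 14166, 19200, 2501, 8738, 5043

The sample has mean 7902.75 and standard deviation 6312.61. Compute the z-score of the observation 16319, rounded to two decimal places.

z = (16319 − 7902.75) / 6312.61 = 1.33.

1.33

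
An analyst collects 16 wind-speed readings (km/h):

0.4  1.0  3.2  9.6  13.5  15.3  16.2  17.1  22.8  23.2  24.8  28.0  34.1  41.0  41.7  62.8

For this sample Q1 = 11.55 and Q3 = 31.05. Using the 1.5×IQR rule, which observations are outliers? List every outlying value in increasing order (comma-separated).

62.8

IQR = Q3 − Q1 = 31.05 − 11.55 = 19.50.
Lower fence = Q1 − 1.5·IQR = 11.55 − 29.25 = -17.70.
Upper fence = Q3 + 1.5·IQR = 31.05 + 29.25 = 60.30.
62.8 > 60.30 → outlier.
All remaining values lie within [-17.70, 60.30].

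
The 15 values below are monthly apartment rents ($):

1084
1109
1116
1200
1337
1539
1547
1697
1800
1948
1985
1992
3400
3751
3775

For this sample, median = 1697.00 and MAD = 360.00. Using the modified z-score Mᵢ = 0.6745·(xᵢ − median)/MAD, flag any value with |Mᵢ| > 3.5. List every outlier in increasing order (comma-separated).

3751, 3775

|Mᵢ| > 3.5 ⇔ |xᵢ − 1697.00| > 3.5·360.00/0.6745 = 1868.05.
So outliers lie outside [-171.05, 3565.05].
3751: M = 3.85 → outlier.
3775: M = 3.89 → outlier.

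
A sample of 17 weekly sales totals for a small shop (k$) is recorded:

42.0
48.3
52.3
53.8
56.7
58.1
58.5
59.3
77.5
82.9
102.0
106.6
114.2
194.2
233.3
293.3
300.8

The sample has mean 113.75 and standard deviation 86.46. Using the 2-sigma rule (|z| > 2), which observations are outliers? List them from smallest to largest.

293.3, 300.8

Cutoffs at x̄ ± 2s: 113.75 ± 2·86.46 = [-59.17, 286.67].
293.3: z = 2.08, |z| > 2 → outlier.
300.8: z = 2.16, |z| > 2 → outlier.
Every other value lies within [-59.17, 286.67].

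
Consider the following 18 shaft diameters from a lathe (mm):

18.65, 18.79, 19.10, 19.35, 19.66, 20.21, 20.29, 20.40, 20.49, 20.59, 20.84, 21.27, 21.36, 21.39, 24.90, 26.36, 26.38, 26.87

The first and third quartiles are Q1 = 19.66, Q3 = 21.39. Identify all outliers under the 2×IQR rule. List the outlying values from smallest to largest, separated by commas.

IQR = Q3 − Q1 = 21.39 − 19.66 = 1.73.
Lower fence = Q1 − 2·IQR = 19.66 − 3.46 = 16.20.
Upper fence = Q3 + 2·IQR = 21.39 + 3.46 = 24.85.
24.90 > 24.85 → outlier.
26.36 > 24.85 → outlier.
26.38 > 24.85 → outlier.
26.87 > 24.85 → outlier.
All remaining values lie within [16.20, 24.85].

24.90, 26.36, 26.38, 26.87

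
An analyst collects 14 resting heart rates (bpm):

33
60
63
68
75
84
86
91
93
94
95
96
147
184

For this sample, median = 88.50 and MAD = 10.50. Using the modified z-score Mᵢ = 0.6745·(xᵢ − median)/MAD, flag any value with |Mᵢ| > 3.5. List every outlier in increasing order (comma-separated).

33, 147, 184

|Mᵢ| > 3.5 ⇔ |xᵢ − 88.50| > 3.5·10.50/0.6745 = 54.48.
So outliers lie outside [34.02, 142.98].
33: M = -3.57 → outlier.
147: M = 3.76 → outlier.
184: M = 6.13 → outlier.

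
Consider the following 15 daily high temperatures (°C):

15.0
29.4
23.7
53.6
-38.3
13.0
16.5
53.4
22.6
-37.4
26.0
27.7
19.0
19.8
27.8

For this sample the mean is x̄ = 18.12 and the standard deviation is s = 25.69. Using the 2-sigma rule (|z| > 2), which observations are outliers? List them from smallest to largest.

-38.3, -37.4

Cutoffs at x̄ ± 2s: 18.12 ± 2·25.69 = [-33.26, 69.50].
-38.3: z = -2.20, |z| > 2 → outlier.
-37.4: z = -2.16, |z| > 2 → outlier.
Every other value lies within [-33.26, 69.50].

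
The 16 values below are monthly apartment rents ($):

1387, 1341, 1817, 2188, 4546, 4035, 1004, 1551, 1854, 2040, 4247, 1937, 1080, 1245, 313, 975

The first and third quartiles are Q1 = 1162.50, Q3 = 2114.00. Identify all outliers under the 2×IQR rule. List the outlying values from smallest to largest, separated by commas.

IQR = Q3 − Q1 = 2114.00 − 1162.50 = 951.50.
Lower fence = Q1 − 2·IQR = 1162.50 − 1903.00 = -740.50.
Upper fence = Q3 + 2·IQR = 2114.00 + 1903.00 = 4017.00.
4035 > 4017.00 → outlier.
4247 > 4017.00 → outlier.
4546 > 4017.00 → outlier.
All remaining values lie within [-740.50, 4017.00].

4035, 4247, 4546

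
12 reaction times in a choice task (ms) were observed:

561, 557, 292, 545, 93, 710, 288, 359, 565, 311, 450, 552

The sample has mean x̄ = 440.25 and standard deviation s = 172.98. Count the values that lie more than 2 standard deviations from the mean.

1

Cutoffs: x̄ ± 2s = [94.29, 786.21].
Outside the cutoffs: 93.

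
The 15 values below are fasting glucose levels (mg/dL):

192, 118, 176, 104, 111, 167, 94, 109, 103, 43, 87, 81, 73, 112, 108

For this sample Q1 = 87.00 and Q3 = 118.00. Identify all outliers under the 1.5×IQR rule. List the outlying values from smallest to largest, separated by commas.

IQR = Q3 − Q1 = 118.00 − 87.00 = 31.00.
Lower fence = Q1 − 1.5·IQR = 87.00 − 46.50 = 40.50.
Upper fence = Q3 + 1.5·IQR = 118.00 + 46.50 = 164.50.
167 > 164.50 → outlier.
176 > 164.50 → outlier.
192 > 164.50 → outlier.
All remaining values lie within [40.50, 164.50].

167, 176, 192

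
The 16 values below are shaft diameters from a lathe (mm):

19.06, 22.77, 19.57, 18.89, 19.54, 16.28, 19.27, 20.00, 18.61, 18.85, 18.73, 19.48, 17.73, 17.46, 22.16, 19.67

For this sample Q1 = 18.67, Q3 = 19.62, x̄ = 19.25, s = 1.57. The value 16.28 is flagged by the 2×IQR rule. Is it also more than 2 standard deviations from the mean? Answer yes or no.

no

z = (16.28 − 19.25) / 1.57 = -1.89.
|z| = 1.89 ≤ 2.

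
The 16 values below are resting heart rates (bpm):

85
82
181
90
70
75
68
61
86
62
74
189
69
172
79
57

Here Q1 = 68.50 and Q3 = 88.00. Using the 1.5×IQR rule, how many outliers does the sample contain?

3

IQR = 19.50; fences at 68.50 − 29.25 = 39.25 and 88.00 + 29.25 = 117.25.
Outside the cutoffs: 172, 181, 189.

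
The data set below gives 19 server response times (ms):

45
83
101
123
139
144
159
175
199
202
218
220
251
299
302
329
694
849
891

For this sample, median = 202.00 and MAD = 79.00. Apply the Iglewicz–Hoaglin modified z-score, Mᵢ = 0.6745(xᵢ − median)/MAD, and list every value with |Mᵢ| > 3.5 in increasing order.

|Mᵢ| > 3.5 ⇔ |xᵢ − 202.00| > 3.5·79.00/0.6745 = 409.93.
So outliers lie outside [-207.93, 611.93].
694: M = 4.20 → outlier.
849: M = 5.52 → outlier.
891: M = 5.88 → outlier.

694, 849, 891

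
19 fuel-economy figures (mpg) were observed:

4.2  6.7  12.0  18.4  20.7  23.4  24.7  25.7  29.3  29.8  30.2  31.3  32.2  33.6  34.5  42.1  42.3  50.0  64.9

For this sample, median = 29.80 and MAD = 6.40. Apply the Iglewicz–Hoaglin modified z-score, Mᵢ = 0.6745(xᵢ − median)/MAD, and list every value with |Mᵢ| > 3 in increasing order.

64.9

|Mᵢ| > 3 ⇔ |xᵢ − 29.80| > 3·6.40/0.6745 = 28.47.
So outliers lie outside [1.33, 58.27].
64.9: M = 3.70 → outlier.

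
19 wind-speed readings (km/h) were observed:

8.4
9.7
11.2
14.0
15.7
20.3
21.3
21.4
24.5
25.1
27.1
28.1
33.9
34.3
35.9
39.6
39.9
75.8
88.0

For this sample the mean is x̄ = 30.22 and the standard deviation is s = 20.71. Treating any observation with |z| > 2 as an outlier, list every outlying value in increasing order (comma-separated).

Cutoffs at x̄ ± 2s: 30.22 ± 2·20.71 = [-11.20, 71.64].
75.8: z = 2.20, |z| > 2 → outlier.
88.0: z = 2.79, |z| > 2 → outlier.
Every other value lies within [-11.20, 71.64].

75.8, 88.0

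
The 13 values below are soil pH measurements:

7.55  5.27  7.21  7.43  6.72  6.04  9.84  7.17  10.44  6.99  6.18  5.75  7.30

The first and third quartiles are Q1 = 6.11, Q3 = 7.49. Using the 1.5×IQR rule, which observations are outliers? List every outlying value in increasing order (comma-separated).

9.84, 10.44

IQR = Q3 − Q1 = 7.49 − 6.11 = 1.38.
Lower fence = Q1 − 1.5·IQR = 6.11 − 2.07 = 4.04.
Upper fence = Q3 + 1.5·IQR = 7.49 + 2.07 = 9.56.
9.84 > 9.56 → outlier.
10.44 > 9.56 → outlier.
All remaining values lie within [4.04, 9.56].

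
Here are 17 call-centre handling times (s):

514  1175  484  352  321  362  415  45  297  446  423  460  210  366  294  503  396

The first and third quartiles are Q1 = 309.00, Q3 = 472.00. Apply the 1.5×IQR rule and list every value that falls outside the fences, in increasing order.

IQR = Q3 − Q1 = 472.00 − 309.00 = 163.00.
Lower fence = Q1 − 1.5·IQR = 309.00 − 244.50 = 64.50.
Upper fence = Q3 + 1.5·IQR = 472.00 + 244.50 = 716.50.
45 < 64.50 → outlier.
1175 > 716.50 → outlier.
All remaining values lie within [64.50, 716.50].

45, 1175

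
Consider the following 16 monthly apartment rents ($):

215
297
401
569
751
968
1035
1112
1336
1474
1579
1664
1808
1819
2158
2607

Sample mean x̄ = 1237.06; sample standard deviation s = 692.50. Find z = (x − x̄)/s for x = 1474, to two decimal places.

z = (1474 − 1237.06) / 692.50 = 0.34.

0.34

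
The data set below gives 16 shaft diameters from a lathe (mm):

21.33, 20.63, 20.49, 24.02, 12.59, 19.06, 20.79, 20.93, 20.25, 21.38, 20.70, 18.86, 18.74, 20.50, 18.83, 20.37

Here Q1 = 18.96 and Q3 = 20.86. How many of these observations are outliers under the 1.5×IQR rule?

IQR = 1.90; fences at 18.96 − 2.85 = 16.11 and 20.86 + 2.85 = 23.71.
Outside the cutoffs: 12.59, 24.02.

2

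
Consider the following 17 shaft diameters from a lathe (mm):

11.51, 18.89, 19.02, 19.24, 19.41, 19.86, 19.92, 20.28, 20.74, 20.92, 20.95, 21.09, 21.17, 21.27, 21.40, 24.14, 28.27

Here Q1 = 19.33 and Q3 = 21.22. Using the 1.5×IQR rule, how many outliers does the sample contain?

IQR = 1.89; fences at 19.33 − 2.835 = 16.495 and 21.22 + 2.835 = 24.055.
Outside the cutoffs: 11.51, 24.14, 28.27.

3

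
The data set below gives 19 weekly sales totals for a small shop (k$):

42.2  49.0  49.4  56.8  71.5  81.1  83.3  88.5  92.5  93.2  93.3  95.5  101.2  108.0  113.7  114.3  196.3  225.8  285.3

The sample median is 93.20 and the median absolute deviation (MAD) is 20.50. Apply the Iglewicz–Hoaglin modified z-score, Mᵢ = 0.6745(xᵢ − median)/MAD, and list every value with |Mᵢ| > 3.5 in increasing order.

|Mᵢ| > 3.5 ⇔ |xᵢ − 93.20| > 3.5·20.50/0.6745 = 106.38.
So outliers lie outside [-13.18, 199.58].
225.8: M = 4.36 → outlier.
285.3: M = 6.32 → outlier.

225.8, 285.3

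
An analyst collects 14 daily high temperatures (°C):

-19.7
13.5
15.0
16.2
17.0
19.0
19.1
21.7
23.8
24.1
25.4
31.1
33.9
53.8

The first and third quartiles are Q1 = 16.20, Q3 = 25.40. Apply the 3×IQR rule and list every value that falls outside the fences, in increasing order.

-19.7, 53.8

IQR = Q3 − Q1 = 25.40 − 16.20 = 9.20.
Lower fence = Q1 − 3·IQR = 16.20 − 27.60 = -11.40.
Upper fence = Q3 + 3·IQR = 25.40 + 27.60 = 53.00.
-19.7 < -11.40 → outlier.
53.8 > 53.00 → outlier.
All remaining values lie within [-11.40, 53.00].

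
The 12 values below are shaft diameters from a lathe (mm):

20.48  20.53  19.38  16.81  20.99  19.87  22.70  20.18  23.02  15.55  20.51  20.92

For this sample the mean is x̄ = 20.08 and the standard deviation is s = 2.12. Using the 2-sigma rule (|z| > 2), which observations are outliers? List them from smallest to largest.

15.55

Cutoffs at x̄ ± 2s: 20.08 ± 2·2.12 = [15.84, 24.32].
15.55: z = -2.14, |z| > 2 → outlier.
Every other value lies within [15.84, 24.32].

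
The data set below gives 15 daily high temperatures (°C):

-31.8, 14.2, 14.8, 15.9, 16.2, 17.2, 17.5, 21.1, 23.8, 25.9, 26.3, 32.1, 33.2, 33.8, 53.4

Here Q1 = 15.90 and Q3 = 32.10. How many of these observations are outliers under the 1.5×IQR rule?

1

IQR = 16.20; fences at 15.90 − 24.30 = -8.40 and 32.10 + 24.30 = 56.40.
Outside the cutoffs: -31.8.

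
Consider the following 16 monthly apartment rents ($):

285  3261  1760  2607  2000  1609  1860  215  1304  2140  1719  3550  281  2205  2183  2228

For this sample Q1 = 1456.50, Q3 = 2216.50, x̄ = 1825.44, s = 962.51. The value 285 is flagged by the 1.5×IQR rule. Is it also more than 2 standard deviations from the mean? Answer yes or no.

z = (285 − 1825.44) / 962.51 = -1.60.
|z| = 1.60 ≤ 2.

no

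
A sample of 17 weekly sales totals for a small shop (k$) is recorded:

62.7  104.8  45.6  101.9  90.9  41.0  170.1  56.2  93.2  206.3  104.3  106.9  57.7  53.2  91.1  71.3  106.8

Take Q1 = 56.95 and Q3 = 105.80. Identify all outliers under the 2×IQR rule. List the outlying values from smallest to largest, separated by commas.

IQR = Q3 − Q1 = 105.80 − 56.95 = 48.85.
Lower fence = Q1 − 2·IQR = 56.95 − 97.70 = -40.75.
Upper fence = Q3 + 2·IQR = 105.80 + 97.70 = 203.50.
206.3 > 203.50 → outlier.
All remaining values lie within [-40.75, 203.50].

206.3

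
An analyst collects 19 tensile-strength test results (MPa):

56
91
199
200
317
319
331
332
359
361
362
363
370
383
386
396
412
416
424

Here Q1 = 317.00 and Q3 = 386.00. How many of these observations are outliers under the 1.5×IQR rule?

IQR = 69.00; fences at 317.00 − 103.50 = 213.50 and 386.00 + 103.50 = 489.50.
Outside the cutoffs: 56, 91, 199, 200.

4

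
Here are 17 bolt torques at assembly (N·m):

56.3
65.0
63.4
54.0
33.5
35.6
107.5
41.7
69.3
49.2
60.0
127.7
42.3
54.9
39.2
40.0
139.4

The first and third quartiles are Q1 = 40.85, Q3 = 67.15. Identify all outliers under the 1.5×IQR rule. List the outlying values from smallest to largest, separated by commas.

107.5, 127.7, 139.4

IQR = Q3 − Q1 = 67.15 − 40.85 = 26.30.
Lower fence = Q1 − 1.5·IQR = 40.85 − 39.45 = 1.40.
Upper fence = Q3 + 1.5·IQR = 67.15 + 39.45 = 106.60.
107.5 > 106.60 → outlier.
127.7 > 106.60 → outlier.
139.4 > 106.60 → outlier.
All remaining values lie within [1.40, 106.60].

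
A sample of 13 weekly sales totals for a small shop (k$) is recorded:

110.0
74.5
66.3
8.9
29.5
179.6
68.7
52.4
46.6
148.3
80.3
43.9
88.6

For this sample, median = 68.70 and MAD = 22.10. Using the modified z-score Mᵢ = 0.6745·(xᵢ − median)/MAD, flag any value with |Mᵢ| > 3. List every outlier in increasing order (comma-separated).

179.6

|Mᵢ| > 3 ⇔ |xᵢ − 68.70| > 3·22.10/0.6745 = 98.30.
So outliers lie outside [-29.60, 167.00].
179.6: M = 3.38 → outlier.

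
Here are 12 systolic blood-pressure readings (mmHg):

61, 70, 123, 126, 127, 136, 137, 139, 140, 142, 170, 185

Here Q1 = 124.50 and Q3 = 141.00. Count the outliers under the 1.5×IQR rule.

4

IQR = 16.50; fences at 124.50 − 24.75 = 99.75 and 141.00 + 24.75 = 165.75.
Outside the cutoffs: 61, 70, 170, 185.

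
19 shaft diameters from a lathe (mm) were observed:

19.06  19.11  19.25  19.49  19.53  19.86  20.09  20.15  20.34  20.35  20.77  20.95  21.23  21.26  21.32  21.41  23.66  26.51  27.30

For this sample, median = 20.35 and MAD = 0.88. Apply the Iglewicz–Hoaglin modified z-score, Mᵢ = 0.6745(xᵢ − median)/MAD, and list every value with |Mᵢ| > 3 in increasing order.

26.51, 27.30

|Mᵢ| > 3 ⇔ |xᵢ − 20.35| > 3·0.88/0.6745 = 3.91.
So outliers lie outside [16.44, 24.26].
26.51: M = 4.72 → outlier.
27.30: M = 5.33 → outlier.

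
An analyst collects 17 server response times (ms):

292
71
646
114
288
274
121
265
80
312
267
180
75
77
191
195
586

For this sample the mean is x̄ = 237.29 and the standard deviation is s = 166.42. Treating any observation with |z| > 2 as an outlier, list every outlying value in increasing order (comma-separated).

586, 646

Cutoffs at x̄ ± 2s: 237.29 ± 2·166.42 = [-95.55, 570.13].
586: z = 2.10, |z| > 2 → outlier.
646: z = 2.46, |z| > 2 → outlier.
Every other value lies within [-95.55, 570.13].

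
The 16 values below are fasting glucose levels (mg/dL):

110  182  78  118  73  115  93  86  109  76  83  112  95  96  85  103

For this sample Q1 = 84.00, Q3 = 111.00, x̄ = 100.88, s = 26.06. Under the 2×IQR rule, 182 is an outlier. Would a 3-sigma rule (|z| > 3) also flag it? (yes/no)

yes

z = (182 − 100.88) / 26.06 = 3.11.
|z| = 3.11 > 3.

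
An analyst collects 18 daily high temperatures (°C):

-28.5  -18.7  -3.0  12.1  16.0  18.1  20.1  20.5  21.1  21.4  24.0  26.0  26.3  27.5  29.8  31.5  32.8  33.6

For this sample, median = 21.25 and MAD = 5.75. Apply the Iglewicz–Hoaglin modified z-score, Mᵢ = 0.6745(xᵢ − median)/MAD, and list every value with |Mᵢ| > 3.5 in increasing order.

-28.5, -18.7

|Mᵢ| > 3.5 ⇔ |xᵢ − 21.25| > 3.5·5.75/0.6745 = 29.84.
So outliers lie outside [-8.59, 51.09].
-28.5: M = -5.84 → outlier.
-18.7: M = -4.69 → outlier.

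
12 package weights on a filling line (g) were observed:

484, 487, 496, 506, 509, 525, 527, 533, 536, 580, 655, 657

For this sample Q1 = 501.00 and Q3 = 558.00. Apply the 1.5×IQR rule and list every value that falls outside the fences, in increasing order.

655, 657

IQR = Q3 − Q1 = 558.00 − 501.00 = 57.00.
Lower fence = Q1 − 1.5·IQR = 501.00 − 85.50 = 415.50.
Upper fence = Q3 + 1.5·IQR = 558.00 + 85.50 = 643.50.
655 > 643.50 → outlier.
657 > 643.50 → outlier.
All remaining values lie within [415.50, 643.50].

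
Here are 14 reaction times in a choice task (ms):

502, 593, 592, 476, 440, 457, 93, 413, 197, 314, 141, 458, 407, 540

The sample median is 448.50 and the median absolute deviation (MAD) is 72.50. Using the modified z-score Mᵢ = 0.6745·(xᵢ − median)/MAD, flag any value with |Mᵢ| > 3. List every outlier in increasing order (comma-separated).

93

|Mᵢ| > 3 ⇔ |xᵢ − 448.50| > 3·72.50/0.6745 = 322.46.
So outliers lie outside [126.04, 770.96].
93: M = -3.31 → outlier.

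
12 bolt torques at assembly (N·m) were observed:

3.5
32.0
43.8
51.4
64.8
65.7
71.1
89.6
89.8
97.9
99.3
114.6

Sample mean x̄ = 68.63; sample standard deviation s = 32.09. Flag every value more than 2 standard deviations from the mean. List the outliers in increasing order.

Cutoffs at x̄ ± 2s: 68.63 ± 2·32.09 = [4.45, 132.81].
3.5: z = -2.03, |z| > 2 → outlier.
Every other value lies within [4.45, 132.81].

3.5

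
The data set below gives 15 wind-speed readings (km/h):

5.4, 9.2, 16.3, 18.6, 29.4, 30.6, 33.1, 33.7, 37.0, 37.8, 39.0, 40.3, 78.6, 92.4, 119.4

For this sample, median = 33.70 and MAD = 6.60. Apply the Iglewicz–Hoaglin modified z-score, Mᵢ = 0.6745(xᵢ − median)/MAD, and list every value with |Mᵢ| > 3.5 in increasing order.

|Mᵢ| > 3.5 ⇔ |xᵢ − 33.70| > 3.5·6.60/0.6745 = 34.25.
So outliers lie outside [-0.55, 67.95].
78.6: M = 4.59 → outlier.
92.4: M = 6.00 → outlier.
119.4: M = 8.76 → outlier.

78.6, 92.4, 119.4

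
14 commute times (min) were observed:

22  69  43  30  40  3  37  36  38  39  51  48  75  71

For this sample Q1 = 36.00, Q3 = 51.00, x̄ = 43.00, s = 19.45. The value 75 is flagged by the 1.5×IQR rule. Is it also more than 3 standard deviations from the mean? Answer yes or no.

no

z = (75 − 43.00) / 19.45 = 1.65.
|z| = 1.65 ≤ 3.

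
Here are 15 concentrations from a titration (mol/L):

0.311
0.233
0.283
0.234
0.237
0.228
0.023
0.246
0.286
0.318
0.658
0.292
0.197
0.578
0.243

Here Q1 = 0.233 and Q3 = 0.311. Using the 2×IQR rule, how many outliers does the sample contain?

3

IQR = 0.078; fences at 0.233 − 0.156 = 0.077 and 0.311 + 0.156 = 0.467.
Outside the cutoffs: 0.023, 0.578, 0.658.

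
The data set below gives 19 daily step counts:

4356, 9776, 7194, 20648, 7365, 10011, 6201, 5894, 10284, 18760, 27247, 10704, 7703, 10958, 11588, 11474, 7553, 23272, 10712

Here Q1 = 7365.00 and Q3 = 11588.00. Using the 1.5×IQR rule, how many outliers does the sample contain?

4

IQR = 4223.00; fences at 7365.00 − 6334.50 = 1030.50 and 11588.00 + 6334.50 = 17922.50.
Outside the cutoffs: 18760, 20648, 23272, 27247.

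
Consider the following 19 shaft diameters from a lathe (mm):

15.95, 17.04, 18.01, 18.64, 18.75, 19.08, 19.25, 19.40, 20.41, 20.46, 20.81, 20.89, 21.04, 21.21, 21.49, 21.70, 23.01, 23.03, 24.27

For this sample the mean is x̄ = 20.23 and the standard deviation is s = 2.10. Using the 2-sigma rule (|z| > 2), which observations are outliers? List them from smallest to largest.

15.95

Cutoffs at x̄ ± 2s: 20.23 ± 2·2.10 = [16.03, 24.43].
15.95: z = -2.04, |z| > 2 → outlier.
Every other value lies within [16.03, 24.43].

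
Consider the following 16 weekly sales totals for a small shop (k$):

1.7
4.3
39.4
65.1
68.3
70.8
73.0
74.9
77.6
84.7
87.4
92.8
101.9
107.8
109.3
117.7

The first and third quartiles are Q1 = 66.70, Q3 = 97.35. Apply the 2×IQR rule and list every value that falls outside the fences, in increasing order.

1.7, 4.3

IQR = Q3 − Q1 = 97.35 − 66.70 = 30.65.
Lower fence = Q1 − 2·IQR = 66.70 − 61.30 = 5.40.
Upper fence = Q3 + 2·IQR = 97.35 + 61.30 = 158.65.
1.7 < 5.40 → outlier.
4.3 < 5.40 → outlier.
All remaining values lie within [5.40, 158.65].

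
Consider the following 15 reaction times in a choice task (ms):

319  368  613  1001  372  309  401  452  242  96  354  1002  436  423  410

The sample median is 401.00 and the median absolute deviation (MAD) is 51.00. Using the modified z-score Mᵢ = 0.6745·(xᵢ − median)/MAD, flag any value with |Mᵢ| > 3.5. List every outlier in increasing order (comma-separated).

96, 1001, 1002

|Mᵢ| > 3.5 ⇔ |xᵢ − 401.00| > 3.5·51.00/0.6745 = 264.64.
So outliers lie outside [136.36, 665.64].
96: M = -4.03 → outlier.
1001: M = 7.94 → outlier.
1002: M = 7.95 → outlier.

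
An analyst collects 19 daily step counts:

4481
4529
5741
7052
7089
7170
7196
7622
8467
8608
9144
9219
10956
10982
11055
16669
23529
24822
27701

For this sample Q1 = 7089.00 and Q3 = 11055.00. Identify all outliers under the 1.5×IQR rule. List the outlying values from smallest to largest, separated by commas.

23529, 24822, 27701

IQR = Q3 − Q1 = 11055.00 − 7089.00 = 3966.00.
Lower fence = Q1 − 1.5·IQR = 7089.00 − 5949.00 = 1140.00.
Upper fence = Q3 + 1.5·IQR = 11055.00 + 5949.00 = 17004.00.
23529 > 17004.00 → outlier.
24822 > 17004.00 → outlier.
27701 > 17004.00 → outlier.
All remaining values lie within [1140.00, 17004.00].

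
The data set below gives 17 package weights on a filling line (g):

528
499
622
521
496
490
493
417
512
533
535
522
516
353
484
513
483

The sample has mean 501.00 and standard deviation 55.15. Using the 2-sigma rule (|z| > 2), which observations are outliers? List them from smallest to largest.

353, 622

Cutoffs at x̄ ± 2s: 501.00 ± 2·55.15 = [390.70, 611.30].
353: z = -2.68, |z| > 2 → outlier.
622: z = 2.19, |z| > 2 → outlier.
Every other value lies within [390.70, 611.30].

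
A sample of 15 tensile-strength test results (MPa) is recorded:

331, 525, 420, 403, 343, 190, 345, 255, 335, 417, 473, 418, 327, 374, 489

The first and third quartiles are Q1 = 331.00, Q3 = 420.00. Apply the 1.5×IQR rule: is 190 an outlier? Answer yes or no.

yes

IQR = Q3 − Q1 = 420.00 − 331.00 = 89.00.
Lower fence = Q1 − 1.5·IQR = 331.00 − 133.50 = 197.50.
Upper fence = Q3 + 1.5·IQR = 420.00 + 133.50 = 553.50.
190 lies below the lower fence.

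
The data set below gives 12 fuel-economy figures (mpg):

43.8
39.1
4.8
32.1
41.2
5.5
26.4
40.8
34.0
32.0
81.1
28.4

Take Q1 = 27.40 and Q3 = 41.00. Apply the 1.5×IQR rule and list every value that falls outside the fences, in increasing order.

4.8, 5.5, 81.1

IQR = Q3 − Q1 = 41.00 − 27.40 = 13.60.
Lower fence = Q1 − 1.5·IQR = 27.40 − 20.40 = 7.00.
Upper fence = Q3 + 1.5·IQR = 41.00 + 20.40 = 61.40.
4.8 < 7.00 → outlier.
5.5 < 7.00 → outlier.
81.1 > 61.40 → outlier.
All remaining values lie within [7.00, 61.40].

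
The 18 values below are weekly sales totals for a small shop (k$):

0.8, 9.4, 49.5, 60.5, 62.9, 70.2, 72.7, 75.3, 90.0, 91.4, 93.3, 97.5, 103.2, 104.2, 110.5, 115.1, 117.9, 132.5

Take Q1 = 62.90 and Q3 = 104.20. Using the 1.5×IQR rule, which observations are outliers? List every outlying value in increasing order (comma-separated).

IQR = Q3 − Q1 = 104.20 − 62.90 = 41.30.
Lower fence = Q1 − 1.5·IQR = 62.90 − 61.95 = 0.95.
Upper fence = Q3 + 1.5·IQR = 104.20 + 61.95 = 166.15.
0.8 < 0.95 → outlier.
All remaining values lie within [0.95, 166.15].

0.8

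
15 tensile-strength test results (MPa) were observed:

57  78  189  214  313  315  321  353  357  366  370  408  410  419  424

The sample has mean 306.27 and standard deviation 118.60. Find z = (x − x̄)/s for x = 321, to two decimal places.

0.12

z = (321 − 306.27) / 118.60 = 0.12.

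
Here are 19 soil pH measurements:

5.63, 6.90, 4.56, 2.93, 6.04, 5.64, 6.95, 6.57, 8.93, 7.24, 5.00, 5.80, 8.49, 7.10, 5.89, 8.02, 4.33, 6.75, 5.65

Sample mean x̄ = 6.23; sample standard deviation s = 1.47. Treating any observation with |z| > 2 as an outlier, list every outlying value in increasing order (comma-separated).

Cutoffs at x̄ ± 2s: 6.23 ± 2·1.47 = [3.29, 9.17].
2.93: z = -2.24, |z| > 2 → outlier.
Every other value lies within [3.29, 9.17].

2.93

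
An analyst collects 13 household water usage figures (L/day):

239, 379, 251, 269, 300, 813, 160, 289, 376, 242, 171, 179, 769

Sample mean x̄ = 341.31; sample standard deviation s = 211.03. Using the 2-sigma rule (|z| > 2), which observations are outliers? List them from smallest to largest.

769, 813

Cutoffs at x̄ ± 2s: 341.31 ± 2·211.03 = [-80.75, 763.37].
769: z = 2.03, |z| > 2 → outlier.
813: z = 2.24, |z| > 2 → outlier.
Every other value lies within [-80.75, 763.37].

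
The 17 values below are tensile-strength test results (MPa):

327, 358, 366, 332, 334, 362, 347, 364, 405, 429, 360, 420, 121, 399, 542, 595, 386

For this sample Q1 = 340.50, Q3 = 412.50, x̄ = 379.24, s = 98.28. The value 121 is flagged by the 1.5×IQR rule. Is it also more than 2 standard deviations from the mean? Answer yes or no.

z = (121 − 379.24) / 98.28 = -2.63.
|z| = 2.63 > 2.

yes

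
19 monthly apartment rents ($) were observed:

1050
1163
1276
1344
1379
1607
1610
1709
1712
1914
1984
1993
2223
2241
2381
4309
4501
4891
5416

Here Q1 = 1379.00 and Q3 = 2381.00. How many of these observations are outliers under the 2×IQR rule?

3

IQR = 1002.00; fences at 1379.00 − 2004.00 = -625.00 and 2381.00 + 2004.00 = 4385.00.
Outside the cutoffs: 4501, 4891, 5416.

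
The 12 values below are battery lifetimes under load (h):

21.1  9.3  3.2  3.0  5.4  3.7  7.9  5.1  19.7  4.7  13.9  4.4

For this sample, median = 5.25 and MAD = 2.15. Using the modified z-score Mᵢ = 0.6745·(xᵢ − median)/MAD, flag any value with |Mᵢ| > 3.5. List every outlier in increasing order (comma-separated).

19.7, 21.1

|Mᵢ| > 3.5 ⇔ |xᵢ − 5.25| > 3.5·2.15/0.6745 = 11.16.
So outliers lie outside [-5.91, 16.41].
19.7: M = 4.53 → outlier.
21.1: M = 4.97 → outlier.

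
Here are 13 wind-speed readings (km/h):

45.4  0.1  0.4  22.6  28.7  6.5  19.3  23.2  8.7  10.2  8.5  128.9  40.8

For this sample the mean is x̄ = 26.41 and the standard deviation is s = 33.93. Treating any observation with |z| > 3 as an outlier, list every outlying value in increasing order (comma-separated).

Cutoffs at x̄ ± 3s: 26.41 ± 3·33.93 = [-75.38, 128.20].
128.9: z = 3.02, |z| > 3 → outlier.
Every other value lies within [-75.38, 128.20].

128.9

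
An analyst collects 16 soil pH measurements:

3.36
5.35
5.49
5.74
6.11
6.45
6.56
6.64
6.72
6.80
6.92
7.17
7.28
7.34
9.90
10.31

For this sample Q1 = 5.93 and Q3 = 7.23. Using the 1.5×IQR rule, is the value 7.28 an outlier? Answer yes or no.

no

IQR = Q3 − Q1 = 7.23 − 5.93 = 1.30.
Lower fence = Q1 − 1.5·IQR = 5.93 − 1.95 = 3.98.
Upper fence = Q3 + 1.5·IQR = 7.23 + 1.95 = 9.18.
7.28 lies within [3.98, 9.18].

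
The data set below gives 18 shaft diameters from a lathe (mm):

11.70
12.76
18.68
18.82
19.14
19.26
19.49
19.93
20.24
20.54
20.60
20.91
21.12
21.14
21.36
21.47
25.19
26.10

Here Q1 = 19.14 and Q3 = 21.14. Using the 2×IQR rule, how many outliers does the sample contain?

IQR = 2.00; fences at 19.14 − 4.00 = 15.14 and 21.14 + 4.00 = 25.14.
Outside the cutoffs: 11.70, 12.76, 25.19, 26.10.

4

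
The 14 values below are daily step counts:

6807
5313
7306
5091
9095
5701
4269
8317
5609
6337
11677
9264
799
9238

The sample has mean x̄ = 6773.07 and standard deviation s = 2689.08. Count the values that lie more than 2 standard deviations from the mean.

Cutoffs: x̄ ± 2s = [1394.91, 12151.23].
Outside the cutoffs: 799.

1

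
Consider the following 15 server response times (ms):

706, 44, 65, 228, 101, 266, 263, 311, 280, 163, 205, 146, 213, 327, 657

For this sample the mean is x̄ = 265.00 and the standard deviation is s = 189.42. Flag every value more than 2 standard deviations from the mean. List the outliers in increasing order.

657, 706

Cutoffs at x̄ ± 2s: 265.00 ± 2·189.42 = [-113.84, 643.84].
657: z = 2.07, |z| > 2 → outlier.
706: z = 2.33, |z| > 2 → outlier.
Every other value lies within [-113.84, 643.84].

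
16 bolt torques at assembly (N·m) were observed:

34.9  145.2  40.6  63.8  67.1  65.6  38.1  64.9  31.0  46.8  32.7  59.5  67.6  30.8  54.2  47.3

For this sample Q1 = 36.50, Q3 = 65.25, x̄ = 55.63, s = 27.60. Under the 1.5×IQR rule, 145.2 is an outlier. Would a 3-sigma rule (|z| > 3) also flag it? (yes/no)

z = (145.2 − 55.63) / 27.60 = 3.25.
|z| = 3.25 > 3.

yes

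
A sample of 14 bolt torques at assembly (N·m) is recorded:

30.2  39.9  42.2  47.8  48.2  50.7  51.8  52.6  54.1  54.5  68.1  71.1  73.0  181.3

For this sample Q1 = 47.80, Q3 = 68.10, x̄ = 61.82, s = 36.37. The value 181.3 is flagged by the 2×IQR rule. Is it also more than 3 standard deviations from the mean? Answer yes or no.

yes

z = (181.3 − 61.82) / 36.37 = 3.29.
|z| = 3.29 > 3.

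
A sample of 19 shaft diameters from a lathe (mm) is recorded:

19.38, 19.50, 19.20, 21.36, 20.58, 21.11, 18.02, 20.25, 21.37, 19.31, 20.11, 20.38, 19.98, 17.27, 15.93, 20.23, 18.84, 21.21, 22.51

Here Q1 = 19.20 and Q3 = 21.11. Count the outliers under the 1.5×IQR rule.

1

IQR = 1.91; fences at 19.20 − 2.865 = 16.335 and 21.11 + 2.865 = 23.975.
Outside the cutoffs: 15.93.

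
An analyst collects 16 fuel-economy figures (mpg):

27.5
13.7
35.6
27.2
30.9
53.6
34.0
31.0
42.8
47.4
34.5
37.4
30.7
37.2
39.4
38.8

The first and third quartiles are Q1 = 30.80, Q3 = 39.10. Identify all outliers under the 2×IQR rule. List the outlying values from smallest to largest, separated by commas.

IQR = Q3 − Q1 = 39.10 − 30.80 = 8.30.
Lower fence = Q1 − 2·IQR = 30.80 − 16.60 = 14.20.
Upper fence = Q3 + 2·IQR = 39.10 + 16.60 = 55.70.
13.7 < 14.20 → outlier.
All remaining values lie within [14.20, 55.70].

13.7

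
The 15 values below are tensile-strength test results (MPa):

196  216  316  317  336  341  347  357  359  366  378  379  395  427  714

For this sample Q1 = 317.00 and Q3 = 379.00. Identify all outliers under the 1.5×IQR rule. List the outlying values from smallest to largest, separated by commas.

196, 216, 714

IQR = Q3 − Q1 = 379.00 − 317.00 = 62.00.
Lower fence = Q1 − 1.5·IQR = 317.00 − 93.00 = 224.00.
Upper fence = Q3 + 1.5·IQR = 379.00 + 93.00 = 472.00.
196 < 224.00 → outlier.
216 < 224.00 → outlier.
714 > 472.00 → outlier.
All remaining values lie within [224.00, 472.00].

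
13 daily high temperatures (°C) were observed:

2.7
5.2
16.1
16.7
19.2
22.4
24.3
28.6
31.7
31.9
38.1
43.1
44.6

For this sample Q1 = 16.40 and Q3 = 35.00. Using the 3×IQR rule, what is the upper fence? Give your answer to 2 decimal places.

IQR = Q3 − Q1 = 35.00 − 16.40 = 18.60.
Lower fence = Q1 − 3·IQR = 16.40 − 55.80 = -39.40.
Upper fence = Q3 + 3·IQR = 35.00 + 55.80 = 90.80.

90.80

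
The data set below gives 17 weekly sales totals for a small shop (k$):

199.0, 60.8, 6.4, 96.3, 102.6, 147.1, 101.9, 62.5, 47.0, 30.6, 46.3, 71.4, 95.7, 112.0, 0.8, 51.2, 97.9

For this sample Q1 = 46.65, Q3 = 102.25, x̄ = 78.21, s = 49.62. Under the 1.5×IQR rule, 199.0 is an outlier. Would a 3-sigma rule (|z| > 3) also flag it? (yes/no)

z = (199.0 − 78.21) / 49.62 = 2.43.
|z| = 2.43 ≤ 3.

no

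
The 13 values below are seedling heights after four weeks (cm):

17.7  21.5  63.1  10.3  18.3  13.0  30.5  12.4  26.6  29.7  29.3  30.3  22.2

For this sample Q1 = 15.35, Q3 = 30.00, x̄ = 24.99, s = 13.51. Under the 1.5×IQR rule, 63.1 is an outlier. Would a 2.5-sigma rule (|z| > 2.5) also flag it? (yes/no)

yes

z = (63.1 − 24.99) / 13.51 = 2.82.
|z| = 2.82 > 2.5.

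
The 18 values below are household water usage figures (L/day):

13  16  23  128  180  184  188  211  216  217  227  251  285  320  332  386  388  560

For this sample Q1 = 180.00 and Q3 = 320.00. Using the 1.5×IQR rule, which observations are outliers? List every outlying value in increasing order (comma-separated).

IQR = Q3 − Q1 = 320.00 − 180.00 = 140.00.
Lower fence = Q1 − 1.5·IQR = 180.00 − 210.00 = -30.00.
Upper fence = Q3 + 1.5·IQR = 320.00 + 210.00 = 530.00.
560 > 530.00 → outlier.
All remaining values lie within [-30.00, 530.00].

560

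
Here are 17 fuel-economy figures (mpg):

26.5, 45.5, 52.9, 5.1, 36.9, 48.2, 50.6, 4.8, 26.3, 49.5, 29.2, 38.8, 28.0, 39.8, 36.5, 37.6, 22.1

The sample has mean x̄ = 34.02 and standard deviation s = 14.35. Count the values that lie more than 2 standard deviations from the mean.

2

Cutoffs: x̄ ± 2s = [5.32, 62.72].
Outside the cutoffs: 4.8, 5.1.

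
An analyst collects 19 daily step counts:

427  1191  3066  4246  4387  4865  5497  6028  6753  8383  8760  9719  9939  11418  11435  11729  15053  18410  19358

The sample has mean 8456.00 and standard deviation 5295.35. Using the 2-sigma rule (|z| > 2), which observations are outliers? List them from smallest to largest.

19358

Cutoffs at x̄ ± 2s: 8456.00 ± 2·5295.35 = [-2134.70, 19046.70].
19358: z = 2.06, |z| > 2 → outlier.
Every other value lies within [-2134.70, 19046.70].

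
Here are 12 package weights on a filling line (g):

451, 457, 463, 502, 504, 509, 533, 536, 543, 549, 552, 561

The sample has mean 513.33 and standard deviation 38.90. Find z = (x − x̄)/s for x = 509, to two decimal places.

z = (509 − 513.33) / 38.90 = -0.11.

-0.11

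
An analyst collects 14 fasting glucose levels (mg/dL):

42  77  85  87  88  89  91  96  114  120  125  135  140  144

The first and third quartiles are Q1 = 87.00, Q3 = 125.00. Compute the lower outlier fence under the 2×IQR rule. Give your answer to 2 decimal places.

IQR = Q3 − Q1 = 125.00 − 87.00 = 38.00.
Lower fence = Q1 − 2·IQR = 87.00 − 76.00 = 11.00.
Upper fence = Q3 + 2·IQR = 125.00 + 76.00 = 201.00.

11.00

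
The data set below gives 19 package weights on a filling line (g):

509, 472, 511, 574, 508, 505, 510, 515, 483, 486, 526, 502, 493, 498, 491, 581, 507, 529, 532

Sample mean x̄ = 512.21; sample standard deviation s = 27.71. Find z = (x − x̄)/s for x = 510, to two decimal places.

-0.08

z = (510 − 512.21) / 27.71 = -0.08.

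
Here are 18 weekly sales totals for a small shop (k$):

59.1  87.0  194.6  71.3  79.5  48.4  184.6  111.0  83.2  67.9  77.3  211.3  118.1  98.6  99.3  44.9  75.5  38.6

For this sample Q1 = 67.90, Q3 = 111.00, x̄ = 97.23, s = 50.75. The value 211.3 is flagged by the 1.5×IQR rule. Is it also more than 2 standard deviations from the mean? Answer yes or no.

z = (211.3 − 97.23) / 50.75 = 2.25.
|z| = 2.25 > 2.

yes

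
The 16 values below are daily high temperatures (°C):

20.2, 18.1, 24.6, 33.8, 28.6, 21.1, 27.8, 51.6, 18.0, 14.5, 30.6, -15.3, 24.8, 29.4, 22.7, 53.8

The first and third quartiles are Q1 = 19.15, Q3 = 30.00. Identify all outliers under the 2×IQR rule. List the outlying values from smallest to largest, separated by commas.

-15.3, 53.8

IQR = Q3 − Q1 = 30.00 − 19.15 = 10.85.
Lower fence = Q1 − 2·IQR = 19.15 − 21.70 = -2.55.
Upper fence = Q3 + 2·IQR = 30.00 + 21.70 = 51.70.
-15.3 < -2.55 → outlier.
53.8 > 51.70 → outlier.
All remaining values lie within [-2.55, 51.70].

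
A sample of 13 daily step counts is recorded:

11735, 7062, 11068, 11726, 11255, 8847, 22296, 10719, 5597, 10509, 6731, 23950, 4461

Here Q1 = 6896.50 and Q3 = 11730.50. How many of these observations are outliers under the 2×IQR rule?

IQR = 4834.00; fences at 6896.50 − 9668.00 = -2771.50 and 11730.50 + 9668.00 = 21398.50.
Outside the cutoffs: 22296, 23950.

2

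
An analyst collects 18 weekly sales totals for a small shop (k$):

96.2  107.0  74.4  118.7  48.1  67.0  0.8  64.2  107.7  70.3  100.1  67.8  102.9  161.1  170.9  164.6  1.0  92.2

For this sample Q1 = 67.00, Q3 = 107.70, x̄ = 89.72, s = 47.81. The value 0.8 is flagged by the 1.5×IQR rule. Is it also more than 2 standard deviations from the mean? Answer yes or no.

z = (0.8 − 89.72) / 47.81 = -1.86.
|z| = 1.86 ≤ 2.

no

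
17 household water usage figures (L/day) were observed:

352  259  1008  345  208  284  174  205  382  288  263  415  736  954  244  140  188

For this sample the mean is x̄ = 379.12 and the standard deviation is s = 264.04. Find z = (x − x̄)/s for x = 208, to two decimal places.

z = (208 − 379.12) / 264.04 = -0.65.

-0.65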